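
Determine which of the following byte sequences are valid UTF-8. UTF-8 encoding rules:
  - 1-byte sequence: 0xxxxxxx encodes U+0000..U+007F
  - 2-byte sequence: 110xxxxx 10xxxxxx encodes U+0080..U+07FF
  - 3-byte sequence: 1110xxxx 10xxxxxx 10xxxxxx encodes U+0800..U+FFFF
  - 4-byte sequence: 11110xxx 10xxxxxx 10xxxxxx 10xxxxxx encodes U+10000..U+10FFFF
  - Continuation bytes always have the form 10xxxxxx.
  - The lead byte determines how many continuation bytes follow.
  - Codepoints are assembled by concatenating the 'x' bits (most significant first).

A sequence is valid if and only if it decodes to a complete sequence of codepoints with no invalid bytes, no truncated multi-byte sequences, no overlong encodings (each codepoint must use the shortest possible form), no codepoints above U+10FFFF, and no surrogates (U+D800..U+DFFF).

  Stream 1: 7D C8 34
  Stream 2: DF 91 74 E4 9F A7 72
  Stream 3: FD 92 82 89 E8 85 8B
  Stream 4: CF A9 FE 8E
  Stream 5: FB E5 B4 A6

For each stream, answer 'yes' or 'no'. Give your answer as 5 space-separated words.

Stream 1: error at byte offset 2. INVALID
Stream 2: decodes cleanly. VALID
Stream 3: error at byte offset 0. INVALID
Stream 4: error at byte offset 2. INVALID
Stream 5: error at byte offset 0. INVALID

Answer: no yes no no no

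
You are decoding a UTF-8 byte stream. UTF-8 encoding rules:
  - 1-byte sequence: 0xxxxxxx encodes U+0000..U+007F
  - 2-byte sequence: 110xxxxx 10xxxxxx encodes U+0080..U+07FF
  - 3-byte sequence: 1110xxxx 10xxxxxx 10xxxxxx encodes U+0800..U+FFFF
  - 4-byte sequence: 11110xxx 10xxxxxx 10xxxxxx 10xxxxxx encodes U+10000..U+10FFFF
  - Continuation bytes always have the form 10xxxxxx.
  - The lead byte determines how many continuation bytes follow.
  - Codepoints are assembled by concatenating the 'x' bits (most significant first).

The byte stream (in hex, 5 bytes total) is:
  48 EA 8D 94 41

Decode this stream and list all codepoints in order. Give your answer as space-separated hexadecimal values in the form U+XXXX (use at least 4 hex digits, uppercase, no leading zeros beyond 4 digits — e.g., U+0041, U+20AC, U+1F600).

Answer: U+0048 U+A354 U+0041

Derivation:
Byte[0]=48: 1-byte ASCII. cp=U+0048
Byte[1]=EA: 3-byte lead, need 2 cont bytes. acc=0xA
Byte[2]=8D: continuation. acc=(acc<<6)|0x0D=0x28D
Byte[3]=94: continuation. acc=(acc<<6)|0x14=0xA354
Completed: cp=U+A354 (starts at byte 1)
Byte[4]=41: 1-byte ASCII. cp=U+0041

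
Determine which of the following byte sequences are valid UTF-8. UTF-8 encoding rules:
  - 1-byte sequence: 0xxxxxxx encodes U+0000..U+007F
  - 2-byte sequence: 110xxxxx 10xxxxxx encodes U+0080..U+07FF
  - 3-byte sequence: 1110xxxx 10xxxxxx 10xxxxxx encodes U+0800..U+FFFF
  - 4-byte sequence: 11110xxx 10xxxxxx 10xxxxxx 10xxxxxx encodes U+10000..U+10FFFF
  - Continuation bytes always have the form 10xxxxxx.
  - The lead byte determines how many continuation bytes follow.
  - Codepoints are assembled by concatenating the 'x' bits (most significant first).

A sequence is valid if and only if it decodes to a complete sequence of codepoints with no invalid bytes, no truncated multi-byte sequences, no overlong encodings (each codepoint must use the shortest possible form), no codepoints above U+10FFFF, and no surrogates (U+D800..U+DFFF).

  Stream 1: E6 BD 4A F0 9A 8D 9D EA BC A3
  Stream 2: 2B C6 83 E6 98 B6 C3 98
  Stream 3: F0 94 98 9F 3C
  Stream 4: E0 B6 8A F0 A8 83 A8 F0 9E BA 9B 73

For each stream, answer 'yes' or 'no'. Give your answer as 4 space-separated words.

Answer: no yes yes yes

Derivation:
Stream 1: error at byte offset 2. INVALID
Stream 2: decodes cleanly. VALID
Stream 3: decodes cleanly. VALID
Stream 4: decodes cleanly. VALID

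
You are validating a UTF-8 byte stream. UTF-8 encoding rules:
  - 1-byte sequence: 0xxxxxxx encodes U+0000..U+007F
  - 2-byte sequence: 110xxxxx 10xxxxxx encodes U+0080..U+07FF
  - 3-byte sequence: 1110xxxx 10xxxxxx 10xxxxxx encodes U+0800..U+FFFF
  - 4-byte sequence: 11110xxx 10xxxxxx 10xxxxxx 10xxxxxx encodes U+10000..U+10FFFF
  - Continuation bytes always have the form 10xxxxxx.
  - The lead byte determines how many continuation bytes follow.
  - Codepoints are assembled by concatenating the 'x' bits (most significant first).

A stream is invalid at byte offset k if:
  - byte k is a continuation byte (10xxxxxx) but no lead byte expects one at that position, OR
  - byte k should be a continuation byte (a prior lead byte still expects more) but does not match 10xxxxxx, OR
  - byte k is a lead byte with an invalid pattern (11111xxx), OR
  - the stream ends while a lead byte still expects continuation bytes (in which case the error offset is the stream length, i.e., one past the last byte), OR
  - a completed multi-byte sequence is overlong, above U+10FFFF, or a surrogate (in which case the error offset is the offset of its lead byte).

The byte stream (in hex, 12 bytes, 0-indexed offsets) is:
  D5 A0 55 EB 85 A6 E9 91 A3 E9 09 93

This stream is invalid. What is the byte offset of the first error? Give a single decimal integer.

Byte[0]=D5: 2-byte lead, need 1 cont bytes. acc=0x15
Byte[1]=A0: continuation. acc=(acc<<6)|0x20=0x560
Completed: cp=U+0560 (starts at byte 0)
Byte[2]=55: 1-byte ASCII. cp=U+0055
Byte[3]=EB: 3-byte lead, need 2 cont bytes. acc=0xB
Byte[4]=85: continuation. acc=(acc<<6)|0x05=0x2C5
Byte[5]=A6: continuation. acc=(acc<<6)|0x26=0xB166
Completed: cp=U+B166 (starts at byte 3)
Byte[6]=E9: 3-byte lead, need 2 cont bytes. acc=0x9
Byte[7]=91: continuation. acc=(acc<<6)|0x11=0x251
Byte[8]=A3: continuation. acc=(acc<<6)|0x23=0x9463
Completed: cp=U+9463 (starts at byte 6)
Byte[9]=E9: 3-byte lead, need 2 cont bytes. acc=0x9
Byte[10]=09: expected 10xxxxxx continuation. INVALID

Answer: 10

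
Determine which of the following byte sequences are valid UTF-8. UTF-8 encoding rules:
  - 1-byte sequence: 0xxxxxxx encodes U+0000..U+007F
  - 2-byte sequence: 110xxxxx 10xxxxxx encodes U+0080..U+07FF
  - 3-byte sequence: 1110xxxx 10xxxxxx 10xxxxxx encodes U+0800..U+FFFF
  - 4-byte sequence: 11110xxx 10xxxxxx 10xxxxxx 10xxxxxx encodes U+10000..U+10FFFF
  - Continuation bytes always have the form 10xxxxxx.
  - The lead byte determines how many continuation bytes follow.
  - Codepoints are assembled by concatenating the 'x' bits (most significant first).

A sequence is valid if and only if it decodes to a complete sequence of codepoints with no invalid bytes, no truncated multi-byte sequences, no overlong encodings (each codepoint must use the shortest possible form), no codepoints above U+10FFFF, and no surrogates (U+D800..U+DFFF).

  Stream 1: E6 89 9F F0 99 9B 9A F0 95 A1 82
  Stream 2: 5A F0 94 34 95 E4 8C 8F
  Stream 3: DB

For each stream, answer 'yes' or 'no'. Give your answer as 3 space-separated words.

Answer: yes no no

Derivation:
Stream 1: decodes cleanly. VALID
Stream 2: error at byte offset 3. INVALID
Stream 3: error at byte offset 1. INVALID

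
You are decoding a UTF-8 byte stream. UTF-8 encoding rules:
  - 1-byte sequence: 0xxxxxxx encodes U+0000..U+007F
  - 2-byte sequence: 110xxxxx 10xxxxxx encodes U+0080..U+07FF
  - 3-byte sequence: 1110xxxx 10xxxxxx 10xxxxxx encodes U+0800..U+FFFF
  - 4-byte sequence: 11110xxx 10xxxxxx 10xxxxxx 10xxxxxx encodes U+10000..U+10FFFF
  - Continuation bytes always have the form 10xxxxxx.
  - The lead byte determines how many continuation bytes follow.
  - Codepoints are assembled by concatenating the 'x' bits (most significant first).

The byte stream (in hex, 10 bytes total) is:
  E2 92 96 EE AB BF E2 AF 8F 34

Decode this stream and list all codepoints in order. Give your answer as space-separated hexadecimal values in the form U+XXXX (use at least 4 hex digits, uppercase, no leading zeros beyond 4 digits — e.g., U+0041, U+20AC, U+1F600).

Answer: U+2496 U+EAFF U+2BCF U+0034

Derivation:
Byte[0]=E2: 3-byte lead, need 2 cont bytes. acc=0x2
Byte[1]=92: continuation. acc=(acc<<6)|0x12=0x92
Byte[2]=96: continuation. acc=(acc<<6)|0x16=0x2496
Completed: cp=U+2496 (starts at byte 0)
Byte[3]=EE: 3-byte lead, need 2 cont bytes. acc=0xE
Byte[4]=AB: continuation. acc=(acc<<6)|0x2B=0x3AB
Byte[5]=BF: continuation. acc=(acc<<6)|0x3F=0xEAFF
Completed: cp=U+EAFF (starts at byte 3)
Byte[6]=E2: 3-byte lead, need 2 cont bytes. acc=0x2
Byte[7]=AF: continuation. acc=(acc<<6)|0x2F=0xAF
Byte[8]=8F: continuation. acc=(acc<<6)|0x0F=0x2BCF
Completed: cp=U+2BCF (starts at byte 6)
Byte[9]=34: 1-byte ASCII. cp=U+0034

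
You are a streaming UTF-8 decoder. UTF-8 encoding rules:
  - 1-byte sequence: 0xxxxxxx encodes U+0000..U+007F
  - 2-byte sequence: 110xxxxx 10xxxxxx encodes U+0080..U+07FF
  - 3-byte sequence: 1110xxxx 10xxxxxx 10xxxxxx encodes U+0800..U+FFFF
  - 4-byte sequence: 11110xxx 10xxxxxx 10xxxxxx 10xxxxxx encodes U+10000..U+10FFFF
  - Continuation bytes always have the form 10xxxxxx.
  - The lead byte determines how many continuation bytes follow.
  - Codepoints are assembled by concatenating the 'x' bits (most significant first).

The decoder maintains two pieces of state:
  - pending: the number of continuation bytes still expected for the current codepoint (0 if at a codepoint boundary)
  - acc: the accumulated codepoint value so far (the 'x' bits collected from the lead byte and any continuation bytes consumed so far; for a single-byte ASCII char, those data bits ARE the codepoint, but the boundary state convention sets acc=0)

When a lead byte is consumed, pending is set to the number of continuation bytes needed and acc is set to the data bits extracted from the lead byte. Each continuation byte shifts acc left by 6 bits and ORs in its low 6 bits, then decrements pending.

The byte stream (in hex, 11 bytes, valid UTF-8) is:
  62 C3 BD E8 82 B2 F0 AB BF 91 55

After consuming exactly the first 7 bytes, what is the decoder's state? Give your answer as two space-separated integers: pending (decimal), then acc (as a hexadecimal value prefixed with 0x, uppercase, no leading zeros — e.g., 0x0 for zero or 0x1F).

Byte[0]=62: 1-byte. pending=0, acc=0x0
Byte[1]=C3: 2-byte lead. pending=1, acc=0x3
Byte[2]=BD: continuation. acc=(acc<<6)|0x3D=0xFD, pending=0
Byte[3]=E8: 3-byte lead. pending=2, acc=0x8
Byte[4]=82: continuation. acc=(acc<<6)|0x02=0x202, pending=1
Byte[5]=B2: continuation. acc=(acc<<6)|0x32=0x80B2, pending=0
Byte[6]=F0: 4-byte lead. pending=3, acc=0x0

Answer: 3 0x0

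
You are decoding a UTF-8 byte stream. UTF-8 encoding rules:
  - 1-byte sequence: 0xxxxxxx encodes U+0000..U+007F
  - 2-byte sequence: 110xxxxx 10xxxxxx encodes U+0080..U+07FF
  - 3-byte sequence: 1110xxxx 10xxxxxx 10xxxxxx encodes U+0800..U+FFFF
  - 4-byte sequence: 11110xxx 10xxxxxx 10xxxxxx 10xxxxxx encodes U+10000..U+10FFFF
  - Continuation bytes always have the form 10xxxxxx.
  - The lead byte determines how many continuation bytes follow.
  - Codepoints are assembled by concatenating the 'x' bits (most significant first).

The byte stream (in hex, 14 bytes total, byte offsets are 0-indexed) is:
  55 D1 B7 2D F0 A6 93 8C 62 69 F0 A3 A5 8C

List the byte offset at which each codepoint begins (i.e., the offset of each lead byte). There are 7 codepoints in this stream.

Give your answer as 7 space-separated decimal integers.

Answer: 0 1 3 4 8 9 10

Derivation:
Byte[0]=55: 1-byte ASCII. cp=U+0055
Byte[1]=D1: 2-byte lead, need 1 cont bytes. acc=0x11
Byte[2]=B7: continuation. acc=(acc<<6)|0x37=0x477
Completed: cp=U+0477 (starts at byte 1)
Byte[3]=2D: 1-byte ASCII. cp=U+002D
Byte[4]=F0: 4-byte lead, need 3 cont bytes. acc=0x0
Byte[5]=A6: continuation. acc=(acc<<6)|0x26=0x26
Byte[6]=93: continuation. acc=(acc<<6)|0x13=0x993
Byte[7]=8C: continuation. acc=(acc<<6)|0x0C=0x264CC
Completed: cp=U+264CC (starts at byte 4)
Byte[8]=62: 1-byte ASCII. cp=U+0062
Byte[9]=69: 1-byte ASCII. cp=U+0069
Byte[10]=F0: 4-byte lead, need 3 cont bytes. acc=0x0
Byte[11]=A3: continuation. acc=(acc<<6)|0x23=0x23
Byte[12]=A5: continuation. acc=(acc<<6)|0x25=0x8E5
Byte[13]=8C: continuation. acc=(acc<<6)|0x0C=0x2394C
Completed: cp=U+2394C (starts at byte 10)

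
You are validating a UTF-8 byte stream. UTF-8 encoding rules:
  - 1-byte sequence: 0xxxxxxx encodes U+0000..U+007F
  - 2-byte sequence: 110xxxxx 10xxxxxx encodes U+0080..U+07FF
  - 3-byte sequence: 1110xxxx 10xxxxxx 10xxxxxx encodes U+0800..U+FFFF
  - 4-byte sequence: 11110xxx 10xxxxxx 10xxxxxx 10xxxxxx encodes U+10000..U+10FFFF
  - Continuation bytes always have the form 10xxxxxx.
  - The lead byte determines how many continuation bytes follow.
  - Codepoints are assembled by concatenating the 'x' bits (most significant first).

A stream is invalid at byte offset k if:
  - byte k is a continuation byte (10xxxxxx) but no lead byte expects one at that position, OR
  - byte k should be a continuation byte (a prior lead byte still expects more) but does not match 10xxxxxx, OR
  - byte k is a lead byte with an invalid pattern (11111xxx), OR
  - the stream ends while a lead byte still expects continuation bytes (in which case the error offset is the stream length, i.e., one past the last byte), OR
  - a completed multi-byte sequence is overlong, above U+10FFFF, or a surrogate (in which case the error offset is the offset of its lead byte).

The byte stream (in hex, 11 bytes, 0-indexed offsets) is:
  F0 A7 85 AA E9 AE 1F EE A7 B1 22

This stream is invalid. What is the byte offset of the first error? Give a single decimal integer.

Answer: 6

Derivation:
Byte[0]=F0: 4-byte lead, need 3 cont bytes. acc=0x0
Byte[1]=A7: continuation. acc=(acc<<6)|0x27=0x27
Byte[2]=85: continuation. acc=(acc<<6)|0x05=0x9C5
Byte[3]=AA: continuation. acc=(acc<<6)|0x2A=0x2716A
Completed: cp=U+2716A (starts at byte 0)
Byte[4]=E9: 3-byte lead, need 2 cont bytes. acc=0x9
Byte[5]=AE: continuation. acc=(acc<<6)|0x2E=0x26E
Byte[6]=1F: expected 10xxxxxx continuation. INVALID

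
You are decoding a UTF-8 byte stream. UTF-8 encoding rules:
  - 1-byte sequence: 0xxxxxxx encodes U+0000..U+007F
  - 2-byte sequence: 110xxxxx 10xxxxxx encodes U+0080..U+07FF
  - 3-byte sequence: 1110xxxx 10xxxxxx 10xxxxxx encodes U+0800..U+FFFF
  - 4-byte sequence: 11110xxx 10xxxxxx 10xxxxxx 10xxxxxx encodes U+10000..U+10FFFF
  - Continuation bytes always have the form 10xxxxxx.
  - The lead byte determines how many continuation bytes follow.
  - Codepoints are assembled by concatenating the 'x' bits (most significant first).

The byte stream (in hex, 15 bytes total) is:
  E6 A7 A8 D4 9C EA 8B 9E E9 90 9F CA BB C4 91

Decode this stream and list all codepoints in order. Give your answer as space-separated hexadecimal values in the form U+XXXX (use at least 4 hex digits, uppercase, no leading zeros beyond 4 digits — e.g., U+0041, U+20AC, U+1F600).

Byte[0]=E6: 3-byte lead, need 2 cont bytes. acc=0x6
Byte[1]=A7: continuation. acc=(acc<<6)|0x27=0x1A7
Byte[2]=A8: continuation. acc=(acc<<6)|0x28=0x69E8
Completed: cp=U+69E8 (starts at byte 0)
Byte[3]=D4: 2-byte lead, need 1 cont bytes. acc=0x14
Byte[4]=9C: continuation. acc=(acc<<6)|0x1C=0x51C
Completed: cp=U+051C (starts at byte 3)
Byte[5]=EA: 3-byte lead, need 2 cont bytes. acc=0xA
Byte[6]=8B: continuation. acc=(acc<<6)|0x0B=0x28B
Byte[7]=9E: continuation. acc=(acc<<6)|0x1E=0xA2DE
Completed: cp=U+A2DE (starts at byte 5)
Byte[8]=E9: 3-byte lead, need 2 cont bytes. acc=0x9
Byte[9]=90: continuation. acc=(acc<<6)|0x10=0x250
Byte[10]=9F: continuation. acc=(acc<<6)|0x1F=0x941F
Completed: cp=U+941F (starts at byte 8)
Byte[11]=CA: 2-byte lead, need 1 cont bytes. acc=0xA
Byte[12]=BB: continuation. acc=(acc<<6)|0x3B=0x2BB
Completed: cp=U+02BB (starts at byte 11)
Byte[13]=C4: 2-byte lead, need 1 cont bytes. acc=0x4
Byte[14]=91: continuation. acc=(acc<<6)|0x11=0x111
Completed: cp=U+0111 (starts at byte 13)

Answer: U+69E8 U+051C U+A2DE U+941F U+02BB U+0111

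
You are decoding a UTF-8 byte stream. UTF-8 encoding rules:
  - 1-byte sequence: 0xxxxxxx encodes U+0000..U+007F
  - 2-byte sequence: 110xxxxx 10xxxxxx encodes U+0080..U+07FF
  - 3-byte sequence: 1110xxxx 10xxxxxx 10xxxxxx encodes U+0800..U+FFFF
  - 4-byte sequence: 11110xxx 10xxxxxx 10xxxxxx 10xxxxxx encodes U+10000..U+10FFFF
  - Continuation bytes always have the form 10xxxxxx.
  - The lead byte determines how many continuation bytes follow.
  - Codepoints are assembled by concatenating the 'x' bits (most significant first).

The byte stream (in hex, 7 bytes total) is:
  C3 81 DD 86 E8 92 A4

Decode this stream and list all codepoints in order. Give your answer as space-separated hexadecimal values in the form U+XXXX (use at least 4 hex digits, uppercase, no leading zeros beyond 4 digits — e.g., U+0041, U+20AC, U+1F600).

Answer: U+00C1 U+0746 U+84A4

Derivation:
Byte[0]=C3: 2-byte lead, need 1 cont bytes. acc=0x3
Byte[1]=81: continuation. acc=(acc<<6)|0x01=0xC1
Completed: cp=U+00C1 (starts at byte 0)
Byte[2]=DD: 2-byte lead, need 1 cont bytes. acc=0x1D
Byte[3]=86: continuation. acc=(acc<<6)|0x06=0x746
Completed: cp=U+0746 (starts at byte 2)
Byte[4]=E8: 3-byte lead, need 2 cont bytes. acc=0x8
Byte[5]=92: continuation. acc=(acc<<6)|0x12=0x212
Byte[6]=A4: continuation. acc=(acc<<6)|0x24=0x84A4
Completed: cp=U+84A4 (starts at byte 4)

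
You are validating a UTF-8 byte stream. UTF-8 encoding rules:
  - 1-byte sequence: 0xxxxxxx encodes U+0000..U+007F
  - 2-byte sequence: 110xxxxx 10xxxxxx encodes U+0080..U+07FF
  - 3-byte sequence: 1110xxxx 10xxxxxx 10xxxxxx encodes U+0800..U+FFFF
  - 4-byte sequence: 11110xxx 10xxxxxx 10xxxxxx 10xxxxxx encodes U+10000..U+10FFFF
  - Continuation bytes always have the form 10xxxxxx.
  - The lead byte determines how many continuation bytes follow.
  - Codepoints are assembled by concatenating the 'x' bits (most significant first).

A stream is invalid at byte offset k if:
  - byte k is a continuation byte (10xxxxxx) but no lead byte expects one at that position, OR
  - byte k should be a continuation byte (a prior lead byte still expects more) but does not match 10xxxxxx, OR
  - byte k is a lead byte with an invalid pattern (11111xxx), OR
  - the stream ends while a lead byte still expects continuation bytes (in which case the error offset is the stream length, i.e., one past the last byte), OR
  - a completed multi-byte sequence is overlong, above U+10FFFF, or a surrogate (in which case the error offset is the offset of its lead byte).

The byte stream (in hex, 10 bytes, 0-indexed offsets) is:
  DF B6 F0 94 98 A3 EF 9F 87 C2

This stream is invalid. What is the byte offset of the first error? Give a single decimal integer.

Byte[0]=DF: 2-byte lead, need 1 cont bytes. acc=0x1F
Byte[1]=B6: continuation. acc=(acc<<6)|0x36=0x7F6
Completed: cp=U+07F6 (starts at byte 0)
Byte[2]=F0: 4-byte lead, need 3 cont bytes. acc=0x0
Byte[3]=94: continuation. acc=(acc<<6)|0x14=0x14
Byte[4]=98: continuation. acc=(acc<<6)|0x18=0x518
Byte[5]=A3: continuation. acc=(acc<<6)|0x23=0x14623
Completed: cp=U+14623 (starts at byte 2)
Byte[6]=EF: 3-byte lead, need 2 cont bytes. acc=0xF
Byte[7]=9F: continuation. acc=(acc<<6)|0x1F=0x3DF
Byte[8]=87: continuation. acc=(acc<<6)|0x07=0xF7C7
Completed: cp=U+F7C7 (starts at byte 6)
Byte[9]=C2: 2-byte lead, need 1 cont bytes. acc=0x2
Byte[10]: stream ended, expected continuation. INVALID

Answer: 10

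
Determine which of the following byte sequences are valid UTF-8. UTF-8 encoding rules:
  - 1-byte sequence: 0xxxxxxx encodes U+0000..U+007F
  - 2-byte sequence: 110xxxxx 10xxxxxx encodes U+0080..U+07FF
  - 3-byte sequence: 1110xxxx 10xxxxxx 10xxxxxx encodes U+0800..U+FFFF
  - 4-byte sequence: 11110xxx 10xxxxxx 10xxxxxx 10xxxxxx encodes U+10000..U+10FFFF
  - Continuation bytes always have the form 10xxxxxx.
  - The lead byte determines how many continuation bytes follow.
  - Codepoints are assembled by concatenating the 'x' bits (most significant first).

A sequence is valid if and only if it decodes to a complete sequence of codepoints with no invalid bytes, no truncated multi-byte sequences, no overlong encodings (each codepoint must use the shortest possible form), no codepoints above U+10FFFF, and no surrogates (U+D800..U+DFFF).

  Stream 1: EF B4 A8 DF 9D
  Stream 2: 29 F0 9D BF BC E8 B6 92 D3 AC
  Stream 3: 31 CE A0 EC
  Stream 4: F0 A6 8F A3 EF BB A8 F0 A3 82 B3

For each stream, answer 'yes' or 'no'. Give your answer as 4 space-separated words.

Stream 1: decodes cleanly. VALID
Stream 2: decodes cleanly. VALID
Stream 3: error at byte offset 4. INVALID
Stream 4: decodes cleanly. VALID

Answer: yes yes no yes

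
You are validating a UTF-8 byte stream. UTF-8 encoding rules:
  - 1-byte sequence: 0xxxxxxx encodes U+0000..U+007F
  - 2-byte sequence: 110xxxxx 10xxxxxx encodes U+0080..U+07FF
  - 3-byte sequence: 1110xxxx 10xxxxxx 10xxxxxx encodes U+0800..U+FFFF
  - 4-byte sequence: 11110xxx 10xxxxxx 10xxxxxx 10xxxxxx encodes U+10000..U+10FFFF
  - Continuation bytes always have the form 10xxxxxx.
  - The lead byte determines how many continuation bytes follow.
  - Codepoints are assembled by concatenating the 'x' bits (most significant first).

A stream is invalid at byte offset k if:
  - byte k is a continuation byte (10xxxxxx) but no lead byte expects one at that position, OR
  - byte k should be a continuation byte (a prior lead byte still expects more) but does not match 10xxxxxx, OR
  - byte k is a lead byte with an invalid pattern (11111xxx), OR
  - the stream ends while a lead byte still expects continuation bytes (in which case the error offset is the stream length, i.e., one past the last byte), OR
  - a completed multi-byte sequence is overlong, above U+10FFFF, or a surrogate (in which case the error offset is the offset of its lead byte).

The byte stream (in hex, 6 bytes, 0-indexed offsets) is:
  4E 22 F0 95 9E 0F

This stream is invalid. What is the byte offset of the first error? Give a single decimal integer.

Answer: 5

Derivation:
Byte[0]=4E: 1-byte ASCII. cp=U+004E
Byte[1]=22: 1-byte ASCII. cp=U+0022
Byte[2]=F0: 4-byte lead, need 3 cont bytes. acc=0x0
Byte[3]=95: continuation. acc=(acc<<6)|0x15=0x15
Byte[4]=9E: continuation. acc=(acc<<6)|0x1E=0x55E
Byte[5]=0F: expected 10xxxxxx continuation. INVALID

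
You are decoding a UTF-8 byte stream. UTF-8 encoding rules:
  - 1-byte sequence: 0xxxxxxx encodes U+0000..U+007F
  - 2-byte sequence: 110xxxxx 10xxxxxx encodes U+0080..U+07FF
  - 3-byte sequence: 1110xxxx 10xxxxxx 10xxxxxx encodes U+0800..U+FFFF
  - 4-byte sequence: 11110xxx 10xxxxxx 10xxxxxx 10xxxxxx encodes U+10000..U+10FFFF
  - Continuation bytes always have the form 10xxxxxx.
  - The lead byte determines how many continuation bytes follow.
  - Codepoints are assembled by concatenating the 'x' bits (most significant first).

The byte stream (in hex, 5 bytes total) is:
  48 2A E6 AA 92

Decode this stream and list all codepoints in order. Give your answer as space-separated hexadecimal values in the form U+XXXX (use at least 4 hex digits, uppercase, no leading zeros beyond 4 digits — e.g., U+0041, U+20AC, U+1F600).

Byte[0]=48: 1-byte ASCII. cp=U+0048
Byte[1]=2A: 1-byte ASCII. cp=U+002A
Byte[2]=E6: 3-byte lead, need 2 cont bytes. acc=0x6
Byte[3]=AA: continuation. acc=(acc<<6)|0x2A=0x1AA
Byte[4]=92: continuation. acc=(acc<<6)|0x12=0x6A92
Completed: cp=U+6A92 (starts at byte 2)

Answer: U+0048 U+002A U+6A92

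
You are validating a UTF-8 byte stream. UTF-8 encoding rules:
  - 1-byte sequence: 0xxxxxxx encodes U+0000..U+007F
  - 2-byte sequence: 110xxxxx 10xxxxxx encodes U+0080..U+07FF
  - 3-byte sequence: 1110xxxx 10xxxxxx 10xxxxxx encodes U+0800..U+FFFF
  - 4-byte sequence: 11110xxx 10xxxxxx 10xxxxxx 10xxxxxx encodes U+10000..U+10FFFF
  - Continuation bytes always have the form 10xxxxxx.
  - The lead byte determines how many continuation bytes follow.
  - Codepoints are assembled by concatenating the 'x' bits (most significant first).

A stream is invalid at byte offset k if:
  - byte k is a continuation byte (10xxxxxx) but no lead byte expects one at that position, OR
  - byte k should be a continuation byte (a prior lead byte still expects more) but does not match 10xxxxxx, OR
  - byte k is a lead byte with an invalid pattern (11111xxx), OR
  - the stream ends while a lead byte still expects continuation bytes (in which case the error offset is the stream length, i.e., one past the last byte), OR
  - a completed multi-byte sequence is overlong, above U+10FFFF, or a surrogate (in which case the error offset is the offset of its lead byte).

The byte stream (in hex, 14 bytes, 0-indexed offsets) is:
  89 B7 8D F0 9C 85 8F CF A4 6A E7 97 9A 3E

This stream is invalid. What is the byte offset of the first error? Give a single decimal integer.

Byte[0]=89: INVALID lead byte (not 0xxx/110x/1110/11110)

Answer: 0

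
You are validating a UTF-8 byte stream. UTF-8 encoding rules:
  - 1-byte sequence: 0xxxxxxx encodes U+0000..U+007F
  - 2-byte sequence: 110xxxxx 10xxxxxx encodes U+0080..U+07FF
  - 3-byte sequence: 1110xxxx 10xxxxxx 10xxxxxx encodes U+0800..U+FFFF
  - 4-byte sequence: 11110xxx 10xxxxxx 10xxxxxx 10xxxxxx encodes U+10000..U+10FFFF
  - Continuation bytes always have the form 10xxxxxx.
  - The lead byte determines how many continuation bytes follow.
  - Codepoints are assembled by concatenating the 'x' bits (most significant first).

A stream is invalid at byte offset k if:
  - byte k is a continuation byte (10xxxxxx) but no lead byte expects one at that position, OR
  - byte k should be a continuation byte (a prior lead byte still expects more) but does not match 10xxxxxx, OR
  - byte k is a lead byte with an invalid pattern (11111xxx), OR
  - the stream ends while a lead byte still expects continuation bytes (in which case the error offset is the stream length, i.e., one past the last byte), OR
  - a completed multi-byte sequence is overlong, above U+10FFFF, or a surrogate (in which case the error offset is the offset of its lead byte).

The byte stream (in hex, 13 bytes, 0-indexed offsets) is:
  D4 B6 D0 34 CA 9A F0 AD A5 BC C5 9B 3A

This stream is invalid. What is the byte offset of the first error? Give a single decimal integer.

Byte[0]=D4: 2-byte lead, need 1 cont bytes. acc=0x14
Byte[1]=B6: continuation. acc=(acc<<6)|0x36=0x536
Completed: cp=U+0536 (starts at byte 0)
Byte[2]=D0: 2-byte lead, need 1 cont bytes. acc=0x10
Byte[3]=34: expected 10xxxxxx continuation. INVALID

Answer: 3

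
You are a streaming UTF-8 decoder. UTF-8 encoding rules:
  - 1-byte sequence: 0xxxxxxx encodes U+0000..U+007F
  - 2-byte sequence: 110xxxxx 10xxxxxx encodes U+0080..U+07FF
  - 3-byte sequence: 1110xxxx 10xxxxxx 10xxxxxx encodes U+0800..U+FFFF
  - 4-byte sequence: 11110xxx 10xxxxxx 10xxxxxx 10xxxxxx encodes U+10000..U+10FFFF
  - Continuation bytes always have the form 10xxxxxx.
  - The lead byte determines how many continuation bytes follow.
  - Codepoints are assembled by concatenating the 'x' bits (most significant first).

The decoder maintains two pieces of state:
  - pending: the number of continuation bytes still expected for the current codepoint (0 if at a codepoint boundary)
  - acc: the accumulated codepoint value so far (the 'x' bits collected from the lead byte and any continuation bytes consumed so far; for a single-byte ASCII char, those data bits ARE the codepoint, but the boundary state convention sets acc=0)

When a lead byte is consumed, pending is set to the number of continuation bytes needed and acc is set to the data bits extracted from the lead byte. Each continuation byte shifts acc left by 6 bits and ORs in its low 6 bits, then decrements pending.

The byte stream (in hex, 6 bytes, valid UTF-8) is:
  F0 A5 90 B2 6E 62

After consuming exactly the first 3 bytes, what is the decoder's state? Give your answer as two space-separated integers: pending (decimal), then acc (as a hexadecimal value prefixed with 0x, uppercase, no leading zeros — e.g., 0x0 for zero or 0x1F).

Byte[0]=F0: 4-byte lead. pending=3, acc=0x0
Byte[1]=A5: continuation. acc=(acc<<6)|0x25=0x25, pending=2
Byte[2]=90: continuation. acc=(acc<<6)|0x10=0x950, pending=1

Answer: 1 0x950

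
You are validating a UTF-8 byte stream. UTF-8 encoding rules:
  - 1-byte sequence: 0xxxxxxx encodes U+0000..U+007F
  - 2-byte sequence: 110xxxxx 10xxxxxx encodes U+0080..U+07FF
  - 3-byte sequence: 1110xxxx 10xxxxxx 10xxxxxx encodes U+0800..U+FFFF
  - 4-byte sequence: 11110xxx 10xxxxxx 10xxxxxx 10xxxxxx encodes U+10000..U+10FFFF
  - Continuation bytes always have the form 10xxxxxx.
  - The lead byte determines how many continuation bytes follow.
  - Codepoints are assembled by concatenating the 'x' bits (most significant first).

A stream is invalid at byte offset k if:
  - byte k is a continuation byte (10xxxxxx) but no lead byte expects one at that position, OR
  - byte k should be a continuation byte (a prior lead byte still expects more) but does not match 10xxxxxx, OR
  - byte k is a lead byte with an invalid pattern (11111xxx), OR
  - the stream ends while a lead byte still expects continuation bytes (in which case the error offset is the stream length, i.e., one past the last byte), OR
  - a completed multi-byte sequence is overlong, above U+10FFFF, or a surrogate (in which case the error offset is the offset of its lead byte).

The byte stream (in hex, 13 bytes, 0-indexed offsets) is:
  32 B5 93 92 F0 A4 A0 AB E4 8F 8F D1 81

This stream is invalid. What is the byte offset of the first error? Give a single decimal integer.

Answer: 1

Derivation:
Byte[0]=32: 1-byte ASCII. cp=U+0032
Byte[1]=B5: INVALID lead byte (not 0xxx/110x/1110/11110)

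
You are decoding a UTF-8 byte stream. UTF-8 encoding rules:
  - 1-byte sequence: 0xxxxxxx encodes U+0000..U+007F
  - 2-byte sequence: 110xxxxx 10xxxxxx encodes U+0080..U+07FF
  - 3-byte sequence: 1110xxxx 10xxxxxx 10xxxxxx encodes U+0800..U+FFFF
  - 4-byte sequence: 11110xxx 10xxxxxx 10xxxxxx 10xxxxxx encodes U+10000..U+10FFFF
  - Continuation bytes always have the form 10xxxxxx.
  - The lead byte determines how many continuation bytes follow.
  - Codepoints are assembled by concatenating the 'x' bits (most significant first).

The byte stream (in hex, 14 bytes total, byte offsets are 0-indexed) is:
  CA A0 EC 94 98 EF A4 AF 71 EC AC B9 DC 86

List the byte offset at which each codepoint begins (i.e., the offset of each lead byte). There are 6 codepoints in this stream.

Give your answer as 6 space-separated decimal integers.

Byte[0]=CA: 2-byte lead, need 1 cont bytes. acc=0xA
Byte[1]=A0: continuation. acc=(acc<<6)|0x20=0x2A0
Completed: cp=U+02A0 (starts at byte 0)
Byte[2]=EC: 3-byte lead, need 2 cont bytes. acc=0xC
Byte[3]=94: continuation. acc=(acc<<6)|0x14=0x314
Byte[4]=98: continuation. acc=(acc<<6)|0x18=0xC518
Completed: cp=U+C518 (starts at byte 2)
Byte[5]=EF: 3-byte lead, need 2 cont bytes. acc=0xF
Byte[6]=A4: continuation. acc=(acc<<6)|0x24=0x3E4
Byte[7]=AF: continuation. acc=(acc<<6)|0x2F=0xF92F
Completed: cp=U+F92F (starts at byte 5)
Byte[8]=71: 1-byte ASCII. cp=U+0071
Byte[9]=EC: 3-byte lead, need 2 cont bytes. acc=0xC
Byte[10]=AC: continuation. acc=(acc<<6)|0x2C=0x32C
Byte[11]=B9: continuation. acc=(acc<<6)|0x39=0xCB39
Completed: cp=U+CB39 (starts at byte 9)
Byte[12]=DC: 2-byte lead, need 1 cont bytes. acc=0x1C
Byte[13]=86: continuation. acc=(acc<<6)|0x06=0x706
Completed: cp=U+0706 (starts at byte 12)

Answer: 0 2 5 8 9 12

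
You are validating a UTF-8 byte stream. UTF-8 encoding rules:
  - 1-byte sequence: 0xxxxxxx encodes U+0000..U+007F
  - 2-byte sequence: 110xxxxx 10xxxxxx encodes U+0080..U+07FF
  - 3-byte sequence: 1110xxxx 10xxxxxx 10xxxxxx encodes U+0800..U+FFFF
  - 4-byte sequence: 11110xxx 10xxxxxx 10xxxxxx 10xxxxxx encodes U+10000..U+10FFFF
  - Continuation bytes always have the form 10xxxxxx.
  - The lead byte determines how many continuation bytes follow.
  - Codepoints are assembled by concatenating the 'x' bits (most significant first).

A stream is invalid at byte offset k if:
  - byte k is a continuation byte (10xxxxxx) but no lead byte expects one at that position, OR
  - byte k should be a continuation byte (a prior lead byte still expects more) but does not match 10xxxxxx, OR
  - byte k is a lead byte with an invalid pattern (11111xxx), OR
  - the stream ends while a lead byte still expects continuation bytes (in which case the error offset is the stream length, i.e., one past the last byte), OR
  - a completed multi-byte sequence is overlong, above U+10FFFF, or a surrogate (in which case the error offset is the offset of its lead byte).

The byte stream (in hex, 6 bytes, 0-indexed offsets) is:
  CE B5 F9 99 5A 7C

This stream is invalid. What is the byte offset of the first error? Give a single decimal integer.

Answer: 2

Derivation:
Byte[0]=CE: 2-byte lead, need 1 cont bytes. acc=0xE
Byte[1]=B5: continuation. acc=(acc<<6)|0x35=0x3B5
Completed: cp=U+03B5 (starts at byte 0)
Byte[2]=F9: INVALID lead byte (not 0xxx/110x/1110/11110)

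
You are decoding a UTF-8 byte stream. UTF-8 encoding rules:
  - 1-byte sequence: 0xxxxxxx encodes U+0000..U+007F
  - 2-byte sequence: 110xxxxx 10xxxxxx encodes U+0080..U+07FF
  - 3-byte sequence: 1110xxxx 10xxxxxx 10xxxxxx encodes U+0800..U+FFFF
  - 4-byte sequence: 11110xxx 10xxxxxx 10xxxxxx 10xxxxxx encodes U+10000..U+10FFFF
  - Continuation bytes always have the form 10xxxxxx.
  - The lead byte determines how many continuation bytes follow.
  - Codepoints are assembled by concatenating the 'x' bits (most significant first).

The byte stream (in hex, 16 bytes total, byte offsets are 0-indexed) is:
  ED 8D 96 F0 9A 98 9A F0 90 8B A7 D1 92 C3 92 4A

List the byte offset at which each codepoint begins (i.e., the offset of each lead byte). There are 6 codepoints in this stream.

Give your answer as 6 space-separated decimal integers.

Byte[0]=ED: 3-byte lead, need 2 cont bytes. acc=0xD
Byte[1]=8D: continuation. acc=(acc<<6)|0x0D=0x34D
Byte[2]=96: continuation. acc=(acc<<6)|0x16=0xD356
Completed: cp=U+D356 (starts at byte 0)
Byte[3]=F0: 4-byte lead, need 3 cont bytes. acc=0x0
Byte[4]=9A: continuation. acc=(acc<<6)|0x1A=0x1A
Byte[5]=98: continuation. acc=(acc<<6)|0x18=0x698
Byte[6]=9A: continuation. acc=(acc<<6)|0x1A=0x1A61A
Completed: cp=U+1A61A (starts at byte 3)
Byte[7]=F0: 4-byte lead, need 3 cont bytes. acc=0x0
Byte[8]=90: continuation. acc=(acc<<6)|0x10=0x10
Byte[9]=8B: continuation. acc=(acc<<6)|0x0B=0x40B
Byte[10]=A7: continuation. acc=(acc<<6)|0x27=0x102E7
Completed: cp=U+102E7 (starts at byte 7)
Byte[11]=D1: 2-byte lead, need 1 cont bytes. acc=0x11
Byte[12]=92: continuation. acc=(acc<<6)|0x12=0x452
Completed: cp=U+0452 (starts at byte 11)
Byte[13]=C3: 2-byte lead, need 1 cont bytes. acc=0x3
Byte[14]=92: continuation. acc=(acc<<6)|0x12=0xD2
Completed: cp=U+00D2 (starts at byte 13)
Byte[15]=4A: 1-byte ASCII. cp=U+004A

Answer: 0 3 7 11 13 15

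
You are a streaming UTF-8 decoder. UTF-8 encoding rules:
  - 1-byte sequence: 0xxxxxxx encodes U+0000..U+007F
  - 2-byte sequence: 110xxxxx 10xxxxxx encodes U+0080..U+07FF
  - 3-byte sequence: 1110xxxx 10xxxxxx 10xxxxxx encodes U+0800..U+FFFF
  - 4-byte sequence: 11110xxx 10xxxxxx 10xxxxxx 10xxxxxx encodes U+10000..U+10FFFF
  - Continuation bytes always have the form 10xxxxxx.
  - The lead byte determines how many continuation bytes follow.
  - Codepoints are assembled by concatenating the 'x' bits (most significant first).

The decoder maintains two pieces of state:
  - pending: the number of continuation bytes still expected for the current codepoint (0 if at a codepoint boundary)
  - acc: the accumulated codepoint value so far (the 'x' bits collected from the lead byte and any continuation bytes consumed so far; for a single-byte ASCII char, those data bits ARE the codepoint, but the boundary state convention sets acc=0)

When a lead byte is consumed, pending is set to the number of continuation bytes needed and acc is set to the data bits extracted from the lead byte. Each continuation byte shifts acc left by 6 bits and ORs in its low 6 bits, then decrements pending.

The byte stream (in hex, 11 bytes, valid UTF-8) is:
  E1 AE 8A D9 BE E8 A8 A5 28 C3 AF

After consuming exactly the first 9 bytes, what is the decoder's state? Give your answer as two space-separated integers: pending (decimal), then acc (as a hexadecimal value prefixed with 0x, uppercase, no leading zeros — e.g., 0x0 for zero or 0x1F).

Answer: 0 0x0

Derivation:
Byte[0]=E1: 3-byte lead. pending=2, acc=0x1
Byte[1]=AE: continuation. acc=(acc<<6)|0x2E=0x6E, pending=1
Byte[2]=8A: continuation. acc=(acc<<6)|0x0A=0x1B8A, pending=0
Byte[3]=D9: 2-byte lead. pending=1, acc=0x19
Byte[4]=BE: continuation. acc=(acc<<6)|0x3E=0x67E, pending=0
Byte[5]=E8: 3-byte lead. pending=2, acc=0x8
Byte[6]=A8: continuation. acc=(acc<<6)|0x28=0x228, pending=1
Byte[7]=A5: continuation. acc=(acc<<6)|0x25=0x8A25, pending=0
Byte[8]=28: 1-byte. pending=0, acc=0x0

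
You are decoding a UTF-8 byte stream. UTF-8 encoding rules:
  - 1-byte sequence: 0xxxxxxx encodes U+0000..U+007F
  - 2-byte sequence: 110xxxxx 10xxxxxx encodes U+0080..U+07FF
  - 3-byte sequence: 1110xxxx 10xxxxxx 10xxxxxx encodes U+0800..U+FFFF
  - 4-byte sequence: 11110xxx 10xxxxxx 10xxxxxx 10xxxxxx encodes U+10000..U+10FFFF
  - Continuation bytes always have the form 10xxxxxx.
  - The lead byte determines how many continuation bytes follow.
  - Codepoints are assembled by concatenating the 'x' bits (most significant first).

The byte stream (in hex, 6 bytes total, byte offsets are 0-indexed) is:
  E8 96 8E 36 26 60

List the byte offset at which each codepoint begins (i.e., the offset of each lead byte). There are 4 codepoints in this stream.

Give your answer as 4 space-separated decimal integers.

Answer: 0 3 4 5

Derivation:
Byte[0]=E8: 3-byte lead, need 2 cont bytes. acc=0x8
Byte[1]=96: continuation. acc=(acc<<6)|0x16=0x216
Byte[2]=8E: continuation. acc=(acc<<6)|0x0E=0x858E
Completed: cp=U+858E (starts at byte 0)
Byte[3]=36: 1-byte ASCII. cp=U+0036
Byte[4]=26: 1-byte ASCII. cp=U+0026
Byte[5]=60: 1-byte ASCII. cp=U+0060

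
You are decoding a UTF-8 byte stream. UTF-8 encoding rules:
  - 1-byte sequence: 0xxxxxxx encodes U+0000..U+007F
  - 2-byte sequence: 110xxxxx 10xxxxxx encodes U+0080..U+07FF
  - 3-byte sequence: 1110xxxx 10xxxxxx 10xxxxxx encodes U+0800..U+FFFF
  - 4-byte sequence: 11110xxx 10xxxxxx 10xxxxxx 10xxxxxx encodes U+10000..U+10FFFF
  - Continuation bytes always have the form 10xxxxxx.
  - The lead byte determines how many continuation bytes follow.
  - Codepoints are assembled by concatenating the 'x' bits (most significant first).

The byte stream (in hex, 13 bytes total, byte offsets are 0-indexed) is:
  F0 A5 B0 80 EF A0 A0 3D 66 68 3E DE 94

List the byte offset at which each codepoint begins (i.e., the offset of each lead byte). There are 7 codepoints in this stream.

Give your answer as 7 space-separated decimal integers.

Byte[0]=F0: 4-byte lead, need 3 cont bytes. acc=0x0
Byte[1]=A5: continuation. acc=(acc<<6)|0x25=0x25
Byte[2]=B0: continuation. acc=(acc<<6)|0x30=0x970
Byte[3]=80: continuation. acc=(acc<<6)|0x00=0x25C00
Completed: cp=U+25C00 (starts at byte 0)
Byte[4]=EF: 3-byte lead, need 2 cont bytes. acc=0xF
Byte[5]=A0: continuation. acc=(acc<<6)|0x20=0x3E0
Byte[6]=A0: continuation. acc=(acc<<6)|0x20=0xF820
Completed: cp=U+F820 (starts at byte 4)
Byte[7]=3D: 1-byte ASCII. cp=U+003D
Byte[8]=66: 1-byte ASCII. cp=U+0066
Byte[9]=68: 1-byte ASCII. cp=U+0068
Byte[10]=3E: 1-byte ASCII. cp=U+003E
Byte[11]=DE: 2-byte lead, need 1 cont bytes. acc=0x1E
Byte[12]=94: continuation. acc=(acc<<6)|0x14=0x794
Completed: cp=U+0794 (starts at byte 11)

Answer: 0 4 7 8 9 10 11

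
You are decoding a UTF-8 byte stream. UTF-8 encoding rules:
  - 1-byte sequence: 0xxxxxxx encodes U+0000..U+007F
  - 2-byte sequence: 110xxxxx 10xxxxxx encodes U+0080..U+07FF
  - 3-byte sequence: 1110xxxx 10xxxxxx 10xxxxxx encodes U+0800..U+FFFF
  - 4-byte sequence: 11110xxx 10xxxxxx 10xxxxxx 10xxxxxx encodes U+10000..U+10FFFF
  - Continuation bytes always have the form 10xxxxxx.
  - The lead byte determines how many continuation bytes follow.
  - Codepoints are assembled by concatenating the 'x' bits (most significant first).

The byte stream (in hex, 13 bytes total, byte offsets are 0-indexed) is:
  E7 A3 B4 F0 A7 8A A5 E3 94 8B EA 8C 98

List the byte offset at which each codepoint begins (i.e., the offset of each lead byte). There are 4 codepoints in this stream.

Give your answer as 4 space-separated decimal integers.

Answer: 0 3 7 10

Derivation:
Byte[0]=E7: 3-byte lead, need 2 cont bytes. acc=0x7
Byte[1]=A3: continuation. acc=(acc<<6)|0x23=0x1E3
Byte[2]=B4: continuation. acc=(acc<<6)|0x34=0x78F4
Completed: cp=U+78F4 (starts at byte 0)
Byte[3]=F0: 4-byte lead, need 3 cont bytes. acc=0x0
Byte[4]=A7: continuation. acc=(acc<<6)|0x27=0x27
Byte[5]=8A: continuation. acc=(acc<<6)|0x0A=0x9CA
Byte[6]=A5: continuation. acc=(acc<<6)|0x25=0x272A5
Completed: cp=U+272A5 (starts at byte 3)
Byte[7]=E3: 3-byte lead, need 2 cont bytes. acc=0x3
Byte[8]=94: continuation. acc=(acc<<6)|0x14=0xD4
Byte[9]=8B: continuation. acc=(acc<<6)|0x0B=0x350B
Completed: cp=U+350B (starts at byte 7)
Byte[10]=EA: 3-byte lead, need 2 cont bytes. acc=0xA
Byte[11]=8C: continuation. acc=(acc<<6)|0x0C=0x28C
Byte[12]=98: continuation. acc=(acc<<6)|0x18=0xA318
Completed: cp=U+A318 (starts at byte 10)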